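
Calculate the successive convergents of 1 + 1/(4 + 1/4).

1/1, 5/4, 21/17

Using the convergent recurrence p_i = a_i*p_{i-1} + p_{i-2}, q_i = a_i*q_{i-1} + q_{i-2} with p_{-2}=0, p_{-1}=1, q_{-2}=1, q_{-1}=0:
  i=0: a_0=1, p_0 = 1*1 + 0 = 1, q_0 = 1*0 + 1 = 1.
  i=1: a_1=4, p_1 = 4*1 + 1 = 5, q_1 = 4*1 + 0 = 4.
  i=2: a_2=4, p_2 = 4*5 + 1 = 21, q_2 = 4*4 + 1 = 17.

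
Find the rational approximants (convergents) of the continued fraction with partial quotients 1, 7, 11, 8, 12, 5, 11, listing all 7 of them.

1/1, 8/7, 89/78, 720/631, 8729/7650, 44365/38881, 496744/435341

Using the convergent recurrence p_i = a_i*p_{i-1} + p_{i-2}, q_i = a_i*q_{i-1} + q_{i-2} with p_{-2}=0, p_{-1}=1, q_{-2}=1, q_{-1}=0:
  i=0: a_0=1, p_0 = 1*1 + 0 = 1, q_0 = 1*0 + 1 = 1.
  i=1: a_1=7, p_1 = 7*1 + 1 = 8, q_1 = 7*1 + 0 = 7.
  i=2: a_2=11, p_2 = 11*8 + 1 = 89, q_2 = 11*7 + 1 = 78.
  i=3: a_3=8, p_3 = 8*89 + 8 = 720, q_3 = 8*78 + 7 = 631.
  i=4: a_4=12, p_4 = 12*720 + 89 = 8729, q_4 = 12*631 + 78 = 7650.
  i=5: a_5=5, p_5 = 5*8729 + 720 = 44365, q_5 = 5*7650 + 631 = 38881.
  i=6: a_6=11, p_6 = 11*44365 + 8729 = 496744, q_6 = 11*38881 + 7650 = 435341.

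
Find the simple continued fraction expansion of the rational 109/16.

Run the Euclidean algorithm on 109 and 16; the successive quotients are the partial quotients a_0, a_1, ... (each step inverts the fractional part left over by the previous one):
  109 = 6*16 + 13, so a_0 = 6.
  16 = 1*13 + 3, so a_1 = 1.
  13 = 4*3 + 1, so a_2 = 4.
  3 = 3*1 + 0, so a_3 = 3.
The remainder reaches 0 after 4 divisions, so the expansion has 4 partial quotients, read off in order.

[6; 1, 4, 3]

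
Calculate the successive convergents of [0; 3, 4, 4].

0/1, 1/3, 4/13, 17/55

Using the convergent recurrence p_i = a_i*p_{i-1} + p_{i-2}, q_i = a_i*q_{i-1} + q_{i-2} with p_{-2}=0, p_{-1}=1, q_{-2}=1, q_{-1}=0:
  i=0: a_0=0, p_0 = 0*1 + 0 = 0, q_0 = 0*0 + 1 = 1.
  i=1: a_1=3, p_1 = 3*0 + 1 = 1, q_1 = 3*1 + 0 = 3.
  i=2: a_2=4, p_2 = 4*1 + 0 = 4, q_2 = 4*3 + 1 = 13.
  i=3: a_3=4, p_3 = 4*4 + 1 = 17, q_3 = 4*13 + 3 = 55.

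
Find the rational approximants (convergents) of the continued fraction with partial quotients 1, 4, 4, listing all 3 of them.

Using the convergent recurrence p_i = a_i*p_{i-1} + p_{i-2}, q_i = a_i*q_{i-1} + q_{i-2} with p_{-2}=0, p_{-1}=1, q_{-2}=1, q_{-1}=0:
  i=0: a_0=1, p_0 = 1*1 + 0 = 1, q_0 = 1*0 + 1 = 1.
  i=1: a_1=4, p_1 = 4*1 + 1 = 5, q_1 = 4*1 + 0 = 4.
  i=2: a_2=4, p_2 = 4*5 + 1 = 21, q_2 = 4*4 + 1 = 17.

1/1, 5/4, 21/17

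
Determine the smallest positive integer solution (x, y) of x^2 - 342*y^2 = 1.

First expand sqrt(342) as a continued fraction. With x_i = (sqrt(342) + m_i)/d_i and (m_0, d_0) = (0, 1): a_0 = floor(sqrt(342)) = 18, since 18^2 = 324 <= 342 < 361 = 19^2.
Iterate m_{i+1} = d_i*a_i - m_i, d_{i+1} = (342 - m_{i+1}^2)/d_i, a_{i+1} = floor((a_0 + m_{i+1})/d_{i+1}):
  m_1 = 1*18 - 0 = 18, d_1 = (342 - 18^2)/1 = 18/1 = 18, a_1 = floor((18 + 18)/18) = 2.
  m_2 = 18*2 - 18 = 18, d_2 = (342 - 18^2)/18 = 18/18 = 1, a_2 = floor((18 + 18)/1) = 36.
  m_3 = 1*36 - 18 = 18, d_3 = (342 - 18^2)/1 = 18/1 = 18: (m_3, d_3) = (m_1, d_1) = (18, 18), so from here the quotients repeat a_1, a_2; the period length is 2.
So sqrt(342) = [18; (2, 36)] with period length k = 2.
k is even, so the fundamental solution of x^2 - 342y^2 = 1 is (p_{k-1}, q_{k-1}) = (p_1, q_1); compute convergents through index 1.
Convergents (p_i = a_i*p_{i-1} + p_{i-2}, q_i = a_i*q_{i-1} + q_{i-2} with p_{-2}=0, p_{-1}=1, q_{-2}=1, q_{-1}=0):
  i=0: a_0=18, p_0 = 18*1 + 0 = 18, q_0 = 18*0 + 1 = 1.
  i=1: a_1=2, p_1 = 2*18 + 1 = 37, q_1 = 2*1 + 0 = 2.
Check: 37^2 - 342*2^2 = 1369 - 1368 = 1, so (x, y) = (37, 2) solves the equation, and by the theorem it is the least positive solution.

(x, y) = (37, 2)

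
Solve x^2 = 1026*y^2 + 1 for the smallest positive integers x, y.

First expand sqrt(1026) as a continued fraction. With x_i = (sqrt(1026) + m_i)/d_i and (m_0, d_0) = (0, 1): a_0 = floor(sqrt(1026)) = 32, since 32^2 = 1024 <= 1026 < 1089 = 33^2.
Iterate m_{i+1} = d_i*a_i - m_i, d_{i+1} = (1026 - m_{i+1}^2)/d_i, a_{i+1} = floor((a_0 + m_{i+1})/d_{i+1}):
  m_1 = 1*32 - 0 = 32, d_1 = (1026 - 32^2)/1 = 2/1 = 2, a_1 = floor((32 + 32)/2) = 32.
  m_2 = 2*32 - 32 = 32, d_2 = (1026 - 32^2)/2 = 2/2 = 1, a_2 = floor((32 + 32)/1) = 64.
  m_3 = 1*64 - 32 = 32, d_3 = (1026 - 32^2)/1 = 2/1 = 2: (m_3, d_3) = (m_1, d_1) = (32, 2), so from here the quotients repeat a_1, a_2; the period length is 2.
So sqrt(1026) = [32; (32, 64)] with period length k = 2.
k is even, so the fundamental solution of x^2 - 1026y^2 = 1 is (p_{k-1}, q_{k-1}) = (p_1, q_1); compute convergents through index 1.
Convergents (p_i = a_i*p_{i-1} + p_{i-2}, q_i = a_i*q_{i-1} + q_{i-2} with p_{-2}=0, p_{-1}=1, q_{-2}=1, q_{-1}=0):
  i=0: a_0=32, p_0 = 32*1 + 0 = 32, q_0 = 32*0 + 1 = 1.
  i=1: a_1=32, p_1 = 32*32 + 1 = 1025, q_1 = 32*1 + 0 = 32.
Check: 1025^2 - 1026*32^2 = 1050625 - 1050624 = 1, so (x, y) = (1025, 32) solves the equation, and by the theorem it is the least positive solution.

(x, y) = (1025, 32)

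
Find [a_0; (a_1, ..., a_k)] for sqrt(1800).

[42; (2, 2, 1, 8, 1, 2, 2, 84)]

Write x_i = (sqrt(1800) + m_i)/d_i with (m_0, d_0) = (0, 1). a_0 = floor(sqrt(1800)) = 42, since 42^2 = 1764 <= 1800 < 1849 = 43^2.
Iterate m_{i+1} = d_i*a_i - m_i, d_{i+1} = (1800 - m_{i+1}^2)/d_i, a_{i+1} = floor((a_0 + m_{i+1})/d_{i+1}):
  m_1 = 1*42 - 0 = 42, d_1 = (1800 - 42^2)/1 = 36/1 = 36, a_1 = floor((42 + 42)/36) = 2.
  m_2 = 36*2 - 42 = 30, d_2 = (1800 - 30^2)/36 = 900/36 = 25, a_2 = floor((42 + 30)/25) = 2.
  m_3 = 25*2 - 30 = 20, d_3 = (1800 - 20^2)/25 = 1400/25 = 56, a_3 = floor((42 + 20)/56) = 1.
  m_4 = 56*1 - 20 = 36, d_4 = (1800 - 36^2)/56 = 504/56 = 9, a_4 = floor((42 + 36)/9) = 8.
  m_5 = 9*8 - 36 = 36, d_5 = (1800 - 36^2)/9 = 504/9 = 56, a_5 = floor((42 + 36)/56) = 1.
  m_6 = 56*1 - 36 = 20, d_6 = (1800 - 20^2)/56 = 1400/56 = 25, a_6 = floor((42 + 20)/25) = 2.
  m_7 = 25*2 - 20 = 30, d_7 = (1800 - 30^2)/25 = 900/25 = 36, a_7 = floor((42 + 30)/36) = 2.
  m_8 = 36*2 - 30 = 42, d_8 = (1800 - 42^2)/36 = 36/36 = 1, a_8 = floor((42 + 42)/1) = 84.
  m_9 = 1*84 - 42 = 42, d_9 = (1800 - 42^2)/1 = 36/1 = 36: (m_9, d_9) = (m_1, d_1) = (42, 36), so from here the quotients repeat a_1, ..., a_8; the period length is 8.
Hence the expansion of sqrt(1800) is a_0 = 42 followed by the repeating block 2, 2, 1, 8, 1, 2, 2, 84 (period 8).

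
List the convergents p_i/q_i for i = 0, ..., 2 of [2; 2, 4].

Using the convergent recurrence p_i = a_i*p_{i-1} + p_{i-2}, q_i = a_i*q_{i-1} + q_{i-2} with p_{-2}=0, p_{-1}=1, q_{-2}=1, q_{-1}=0:
  i=0: a_0=2, p_0 = 2*1 + 0 = 2, q_0 = 2*0 + 1 = 1.
  i=1: a_1=2, p_1 = 2*2 + 1 = 5, q_1 = 2*1 + 0 = 2.
  i=2: a_2=4, p_2 = 4*5 + 2 = 22, q_2 = 4*2 + 1 = 9.

2/1, 5/2, 22/9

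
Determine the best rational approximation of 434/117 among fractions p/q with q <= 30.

Expand x = 434/117 as a continued fraction with the Euclidean algorithm:
  434 = 3*117 + 83, so a_0 = 3.
  117 = 1*83 + 34, so a_1 = 1.
  83 = 2*34 + 15, so a_2 = 2.
  34 = 2*15 + 4, so a_3 = 2.
  15 = 3*4 + 3, so a_4 = 3.
  4 = 1*3 + 1, so a_5 = 1.
  3 = 3*1 + 0, so a_6 = 3.
so x = [3; 1, 2, 2, 3, 1, 3].
Convergents (p_i = a_i*p_{i-1} + p_{i-2}, q_i = a_i*q_{i-1} + q_{i-2} with p_{-2}=0, p_{-1}=1, q_{-2}=1, q_{-1}=0), until the denominator exceeds 30:
  i=0: a_0=3, p_0 = 3*1 + 0 = 3, q_0 = 3*0 + 1 = 1.
  i=1: a_1=1, p_1 = 1*3 + 1 = 4, q_1 = 1*1 + 0 = 1.
  i=2: a_2=2, p_2 = 2*4 + 3 = 11, q_2 = 2*1 + 1 = 3.
  i=3: a_3=2, p_3 = 2*11 + 4 = 26, q_3 = 2*3 + 1 = 7.
  i=4: a_4=3, p_4 = 3*26 + 11 = 89, q_4 = 3*7 + 3 = 24.
  i=5: a_5=1, p_5 = 1*89 + 26 = 115, q_5 = 1*24 + 7 = 31.
q_5 = 31 > 30, so the last convergent with denominator <= 30 is p_4/q_4 = 89/24.
The closest fraction with denominator <= 30 is either p_4/q_4 or the intermediate fraction (k*p_4 + p_3)/(k*q_4 + q_3) with the largest k >= 1 whose denominator stays <= 30; these approach x as k grows, and every other convergent or intermediate fraction in range is farther away.
Largest k: floor((30 - q_3)/q_4) = floor((30 - 7)/24) = 0.
Since k = 0, no intermediate fraction beyond p_4/q_4 has denominator <= 30, so the convergent 89/24 is the closest (its error is |434*24 - 89*117|/(117*24) = 3/2808).

89/24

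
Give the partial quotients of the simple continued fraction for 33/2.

[16; 2]

Run the Euclidean algorithm on 33 and 2; the successive quotients are the partial quotients a_0, a_1, ... (each step inverts the fractional part left over by the previous one):
  33 = 16*2 + 1, so a_0 = 16.
  2 = 2*1 + 0, so a_1 = 2.
The remainder reaches 0 after 2 divisions, so the expansion has 2 partial quotients, read off in order.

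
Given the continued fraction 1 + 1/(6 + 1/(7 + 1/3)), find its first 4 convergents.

1/1, 7/6, 50/43, 157/135

Using the convergent recurrence p_i = a_i*p_{i-1} + p_{i-2}, q_i = a_i*q_{i-1} + q_{i-2} with p_{-2}=0, p_{-1}=1, q_{-2}=1, q_{-1}=0:
  i=0: a_0=1, p_0 = 1*1 + 0 = 1, q_0 = 1*0 + 1 = 1.
  i=1: a_1=6, p_1 = 6*1 + 1 = 7, q_1 = 6*1 + 0 = 6.
  i=2: a_2=7, p_2 = 7*7 + 1 = 50, q_2 = 7*6 + 1 = 43.
  i=3: a_3=3, p_3 = 3*50 + 7 = 157, q_3 = 3*43 + 6 = 135.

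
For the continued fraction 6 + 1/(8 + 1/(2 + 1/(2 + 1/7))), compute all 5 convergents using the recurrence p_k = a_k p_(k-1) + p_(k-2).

Using the convergent recurrence p_i = a_i*p_{i-1} + p_{i-2}, q_i = a_i*q_{i-1} + q_{i-2} with p_{-2}=0, p_{-1}=1, q_{-2}=1, q_{-1}=0:
  i=0: a_0=6, p_0 = 6*1 + 0 = 6, q_0 = 6*0 + 1 = 1.
  i=1: a_1=8, p_1 = 8*6 + 1 = 49, q_1 = 8*1 + 0 = 8.
  i=2: a_2=2, p_2 = 2*49 + 6 = 104, q_2 = 2*8 + 1 = 17.
  i=3: a_3=2, p_3 = 2*104 + 49 = 257, q_3 = 2*17 + 8 = 42.
  i=4: a_4=7, p_4 = 7*257 + 104 = 1903, q_4 = 7*42 + 17 = 311.

6/1, 49/8, 104/17, 257/42, 1903/311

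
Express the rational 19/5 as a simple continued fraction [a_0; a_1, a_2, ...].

Run the Euclidean algorithm on 19 and 5; the successive quotients are the partial quotients a_0, a_1, ... (each step inverts the fractional part left over by the previous one):
  19 = 3*5 + 4, so a_0 = 3.
  5 = 1*4 + 1, so a_1 = 1.
  4 = 4*1 + 0, so a_2 = 4.
The remainder reaches 0 after 3 divisions, so the expansion has 3 partial quotients, read off in order.

[3; 1, 4]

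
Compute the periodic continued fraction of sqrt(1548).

Write x_i = (sqrt(1548) + m_i)/d_i with (m_0, d_0) = (0, 1). a_0 = floor(sqrt(1548)) = 39, since 39^2 = 1521 <= 1548 < 1600 = 40^2.
Iterate m_{i+1} = d_i*a_i - m_i, d_{i+1} = (1548 - m_{i+1}^2)/d_i, a_{i+1} = floor((a_0 + m_{i+1})/d_{i+1}):
  m_1 = 1*39 - 0 = 39, d_1 = (1548 - 39^2)/1 = 27/1 = 27, a_1 = floor((39 + 39)/27) = 2.
  m_2 = 27*2 - 39 = 15, d_2 = (1548 - 15^2)/27 = 1323/27 = 49, a_2 = floor((39 + 15)/49) = 1.
  m_3 = 49*1 - 15 = 34, d_3 = (1548 - 34^2)/49 = 392/49 = 8, a_3 = floor((39 + 34)/8) = 9.
  m_4 = 8*9 - 34 = 38, d_4 = (1548 - 38^2)/8 = 104/8 = 13, a_4 = floor((39 + 38)/13) = 5.
  m_5 = 13*5 - 38 = 27, d_5 = (1548 - 27^2)/13 = 819/13 = 63, a_5 = floor((39 + 27)/63) = 1.
  m_6 = 63*1 - 27 = 36, d_6 = (1548 - 36^2)/63 = 252/63 = 4, a_6 = floor((39 + 36)/4) = 18.
  m_7 = 4*18 - 36 = 36, d_7 = (1548 - 36^2)/4 = 252/4 = 63, a_7 = floor((39 + 36)/63) = 1.
  m_8 = 63*1 - 36 = 27, d_8 = (1548 - 27^2)/63 = 819/63 = 13, a_8 = floor((39 + 27)/13) = 5.
  m_9 = 13*5 - 27 = 38, d_9 = (1548 - 38^2)/13 = 104/13 = 8, a_9 = floor((39 + 38)/8) = 9.
  m_10 = 8*9 - 38 = 34, d_10 = (1548 - 34^2)/8 = 392/8 = 49, a_10 = floor((39 + 34)/49) = 1.
  m_11 = 49*1 - 34 = 15, d_11 = (1548 - 15^2)/49 = 1323/49 = 27, a_11 = floor((39 + 15)/27) = 2.
  m_12 = 27*2 - 15 = 39, d_12 = (1548 - 39^2)/27 = 27/27 = 1, a_12 = floor((39 + 39)/1) = 78.
  m_13 = 1*78 - 39 = 39, d_13 = (1548 - 39^2)/1 = 27/1 = 27: (m_13, d_13) = (m_1, d_1) = (39, 27), so from here the quotients repeat a_1, ..., a_12; the period length is 12.
Hence the expansion of sqrt(1548) is a_0 = 39 followed by the repeating block 2, 1, 9, 5, 1, 18, 1, 5, 9, 1, 2, 78 (period 12).

[39; (2, 1, 9, 5, 1, 18, 1, 5, 9, 1, 2, 78)]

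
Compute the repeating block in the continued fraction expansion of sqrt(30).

Write x_i = (sqrt(30) + m_i)/d_i with (m_0, d_0) = (0, 1). a_0 = floor(sqrt(30)) = 5, since 5^2 = 25 <= 30 < 36 = 6^2.
Iterate m_{i+1} = d_i*a_i - m_i, d_{i+1} = (30 - m_{i+1}^2)/d_i, a_{i+1} = floor((a_0 + m_{i+1})/d_{i+1}):
  m_1 = 1*5 - 0 = 5, d_1 = (30 - 5^2)/1 = 5/1 = 5, a_1 = floor((5 + 5)/5) = 2.
  m_2 = 5*2 - 5 = 5, d_2 = (30 - 5^2)/5 = 5/5 = 1, a_2 = floor((5 + 5)/1) = 10.
  m_3 = 1*10 - 5 = 5, d_3 = (30 - 5^2)/1 = 5/1 = 5: (m_3, d_3) = (m_1, d_1) = (5, 5), so from here the quotients repeat a_1, a_2; the period length is 2.
Hence the expansion of sqrt(30) is a_0 = 5 followed by the repeating block 2, 10 (period 2).

[5; (2, 10)]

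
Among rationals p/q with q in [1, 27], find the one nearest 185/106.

Expand x = 185/106 as a continued fraction with the Euclidean algorithm:
  185 = 1*106 + 79, so a_0 = 1.
  106 = 1*79 + 27, so a_1 = 1.
  79 = 2*27 + 25, so a_2 = 2.
  27 = 1*25 + 2, so a_3 = 1.
  25 = 12*2 + 1, so a_4 = 12.
  2 = 2*1 + 0, so a_5 = 2.
so x = [1; 1, 2, 1, 12, 2].
Convergents (p_i = a_i*p_{i-1} + p_{i-2}, q_i = a_i*q_{i-1} + q_{i-2} with p_{-2}=0, p_{-1}=1, q_{-2}=1, q_{-1}=0), until the denominator exceeds 27:
  i=0: a_0=1, p_0 = 1*1 + 0 = 1, q_0 = 1*0 + 1 = 1.
  i=1: a_1=1, p_1 = 1*1 + 1 = 2, q_1 = 1*1 + 0 = 1.
  i=2: a_2=2, p_2 = 2*2 + 1 = 5, q_2 = 2*1 + 1 = 3.
  i=3: a_3=1, p_3 = 1*5 + 2 = 7, q_3 = 1*3 + 1 = 4.
  i=4: a_4=12, p_4 = 12*7 + 5 = 89, q_4 = 12*4 + 3 = 51.
q_4 = 51 > 27, so the last convergent with denominator <= 27 is p_3/q_3 = 7/4.
The closest fraction with denominator <= 27 is either p_3/q_3 or the intermediate fraction (k*p_3 + p_2)/(k*q_3 + q_2) with the largest k >= 1 whose denominator stays <= 27; these approach x as k grows, and every other convergent or intermediate fraction in range is farther away.
Largest k: floor((27 - q_2)/q_3) = floor((27 - 3)/4) = 6.
That gives (6*7 + 5)/(6*4 + 3) = 47/27.
Compare the errors: |x - 7/4| = |185*4 - 7*106|/(106*4) = 2/424, and |x - 47/27| = |185*27 - 47*106|/(106*27) = 13/2862.
Cross-multiplying, 13*424 = 5512 < 5724 = 2*2862, so 13/2862 is smaller: the intermediate fraction 47/27 is closer to x than 7/4.

47/27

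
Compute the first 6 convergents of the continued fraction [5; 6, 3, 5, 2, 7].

Using the convergent recurrence p_i = a_i*p_{i-1} + p_{i-2}, q_i = a_i*q_{i-1} + q_{i-2} with p_{-2}=0, p_{-1}=1, q_{-2}=1, q_{-1}=0:
  i=0: a_0=5, p_0 = 5*1 + 0 = 5, q_0 = 5*0 + 1 = 1.
  i=1: a_1=6, p_1 = 6*5 + 1 = 31, q_1 = 6*1 + 0 = 6.
  i=2: a_2=3, p_2 = 3*31 + 5 = 98, q_2 = 3*6 + 1 = 19.
  i=3: a_3=5, p_3 = 5*98 + 31 = 521, q_3 = 5*19 + 6 = 101.
  i=4: a_4=2, p_4 = 2*521 + 98 = 1140, q_4 = 2*101 + 19 = 221.
  i=5: a_5=7, p_5 = 7*1140 + 521 = 8501, q_5 = 7*221 + 101 = 1648.

5/1, 31/6, 98/19, 521/101, 1140/221, 8501/1648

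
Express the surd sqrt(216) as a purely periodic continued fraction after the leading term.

Write x_i = (sqrt(216) + m_i)/d_i with (m_0, d_0) = (0, 1). a_0 = floor(sqrt(216)) = 14, since 14^2 = 196 <= 216 < 225 = 15^2.
Iterate m_{i+1} = d_i*a_i - m_i, d_{i+1} = (216 - m_{i+1}^2)/d_i, a_{i+1} = floor((a_0 + m_{i+1})/d_{i+1}):
  m_1 = 1*14 - 0 = 14, d_1 = (216 - 14^2)/1 = 20/1 = 20, a_1 = floor((14 + 14)/20) = 1.
  m_2 = 20*1 - 14 = 6, d_2 = (216 - 6^2)/20 = 180/20 = 9, a_2 = floor((14 + 6)/9) = 2.
  m_3 = 9*2 - 6 = 12, d_3 = (216 - 12^2)/9 = 72/9 = 8, a_3 = floor((14 + 12)/8) = 3.
  m_4 = 8*3 - 12 = 12, d_4 = (216 - 12^2)/8 = 72/8 = 9, a_4 = floor((14 + 12)/9) = 2.
  m_5 = 9*2 - 12 = 6, d_5 = (216 - 6^2)/9 = 180/9 = 20, a_5 = floor((14 + 6)/20) = 1.
  m_6 = 20*1 - 6 = 14, d_6 = (216 - 14^2)/20 = 20/20 = 1, a_6 = floor((14 + 14)/1) = 28.
  m_7 = 1*28 - 14 = 14, d_7 = (216 - 14^2)/1 = 20/1 = 20: (m_7, d_7) = (m_1, d_1) = (14, 20), so from here the quotients repeat a_1, ..., a_6; the period length is 6.
Hence the expansion of sqrt(216) is a_0 = 14 followed by the repeating block 1, 2, 3, 2, 1, 28 (period 6).

[14; (1, 2, 3, 2, 1, 28)]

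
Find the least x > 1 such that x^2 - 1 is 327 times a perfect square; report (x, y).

First expand sqrt(327) as a continued fraction. With x_i = (sqrt(327) + m_i)/d_i and (m_0, d_0) = (0, 1): a_0 = floor(sqrt(327)) = 18, since 18^2 = 324 <= 327 < 361 = 19^2.
Iterate m_{i+1} = d_i*a_i - m_i, d_{i+1} = (327 - m_{i+1}^2)/d_i, a_{i+1} = floor((a_0 + m_{i+1})/d_{i+1}):
  m_1 = 1*18 - 0 = 18, d_1 = (327 - 18^2)/1 = 3/1 = 3, a_1 = floor((18 + 18)/3) = 12.
  m_2 = 3*12 - 18 = 18, d_2 = (327 - 18^2)/3 = 3/3 = 1, a_2 = floor((18 + 18)/1) = 36.
  m_3 = 1*36 - 18 = 18, d_3 = (327 - 18^2)/1 = 3/1 = 3: (m_3, d_3) = (m_1, d_1) = (18, 3), so from here the quotients repeat a_1, a_2; the period length is 2.
So sqrt(327) = [18; (12, 36)] with period length k = 2.
k is even, so the fundamental solution of x^2 - 327y^2 = 1 is (p_{k-1}, q_{k-1}) = (p_1, q_1); compute convergents through index 1.
Convergents (p_i = a_i*p_{i-1} + p_{i-2}, q_i = a_i*q_{i-1} + q_{i-2} with p_{-2}=0, p_{-1}=1, q_{-2}=1, q_{-1}=0):
  i=0: a_0=18, p_0 = 18*1 + 0 = 18, q_0 = 18*0 + 1 = 1.
  i=1: a_1=12, p_1 = 12*18 + 1 = 217, q_1 = 12*1 + 0 = 12.
Check: 217^2 - 327*12^2 = 47089 - 47088 = 1, so (x, y) = (217, 12) solves the equation, and by the theorem it is the least positive solution.

(x, y) = (217, 12)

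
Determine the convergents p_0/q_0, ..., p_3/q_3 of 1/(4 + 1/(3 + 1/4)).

Using the convergent recurrence p_i = a_i*p_{i-1} + p_{i-2}, q_i = a_i*q_{i-1} + q_{i-2} with p_{-2}=0, p_{-1}=1, q_{-2}=1, q_{-1}=0:
  i=0: a_0=0, p_0 = 0*1 + 0 = 0, q_0 = 0*0 + 1 = 1.
  i=1: a_1=4, p_1 = 4*0 + 1 = 1, q_1 = 4*1 + 0 = 4.
  i=2: a_2=3, p_2 = 3*1 + 0 = 3, q_2 = 3*4 + 1 = 13.
  i=3: a_3=4, p_3 = 4*3 + 1 = 13, q_3 = 4*13 + 4 = 56.

0/1, 1/4, 3/13, 13/56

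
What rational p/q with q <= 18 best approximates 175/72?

Expand x = 175/72 as a continued fraction with the Euclidean algorithm:
  175 = 2*72 + 31, so a_0 = 2.
  72 = 2*31 + 10, so a_1 = 2.
  31 = 3*10 + 1, so a_2 = 3.
  10 = 10*1 + 0, so a_3 = 10.
so x = [2; 2, 3, 10].
Convergents (p_i = a_i*p_{i-1} + p_{i-2}, q_i = a_i*q_{i-1} + q_{i-2} with p_{-2}=0, p_{-1}=1, q_{-2}=1, q_{-1}=0), until the denominator exceeds 18:
  i=0: a_0=2, p_0 = 2*1 + 0 = 2, q_0 = 2*0 + 1 = 1.
  i=1: a_1=2, p_1 = 2*2 + 1 = 5, q_1 = 2*1 + 0 = 2.
  i=2: a_2=3, p_2 = 3*5 + 2 = 17, q_2 = 3*2 + 1 = 7.
  i=3: a_3=10, p_3 = 10*17 + 5 = 175, q_3 = 10*7 + 2 = 72.
q_3 = 72 > 18, so the last convergent with denominator <= 18 is p_2/q_2 = 17/7.
The closest fraction with denominator <= 18 is either p_2/q_2 or the intermediate fraction (k*p_2 + p_1)/(k*q_2 + q_1) with the largest k >= 1 whose denominator stays <= 18; these approach x as k grows, and every other convergent or intermediate fraction in range is farther away.
Largest k: floor((18 - q_1)/q_2) = floor((18 - 2)/7) = 2.
That gives (2*17 + 5)/(2*7 + 2) = 39/16.
Compare the errors: |x - 17/7| = |175*7 - 17*72|/(72*7) = 1/504, and |x - 39/16| = |175*16 - 39*72|/(72*16) = 8/1152.
Cross-multiplying, 1*1152 = 1152 < 4032 = 8*504, so 1/504 is smaller: the convergent 17/7 is closer to x than 39/16.

17/7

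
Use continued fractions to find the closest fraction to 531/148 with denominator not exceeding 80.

Expand x = 531/148 as a continued fraction with the Euclidean algorithm:
  531 = 3*148 + 87, so a_0 = 3.
  148 = 1*87 + 61, so a_1 = 1.
  87 = 1*61 + 26, so a_2 = 1.
  61 = 2*26 + 9, so a_3 = 2.
  26 = 2*9 + 8, so a_4 = 2.
  9 = 1*8 + 1, so a_5 = 1.
  8 = 8*1 + 0, so a_6 = 8.
so x = [3; 1, 1, 2, 2, 1, 8].
Convergents (p_i = a_i*p_{i-1} + p_{i-2}, q_i = a_i*q_{i-1} + q_{i-2} with p_{-2}=0, p_{-1}=1, q_{-2}=1, q_{-1}=0), until the denominator exceeds 80:
  i=0: a_0=3, p_0 = 3*1 + 0 = 3, q_0 = 3*0 + 1 = 1.
  i=1: a_1=1, p_1 = 1*3 + 1 = 4, q_1 = 1*1 + 0 = 1.
  i=2: a_2=1, p_2 = 1*4 + 3 = 7, q_2 = 1*1 + 1 = 2.
  i=3: a_3=2, p_3 = 2*7 + 4 = 18, q_3 = 2*2 + 1 = 5.
  i=4: a_4=2, p_4 = 2*18 + 7 = 43, q_4 = 2*5 + 2 = 12.
  i=5: a_5=1, p_5 = 1*43 + 18 = 61, q_5 = 1*12 + 5 = 17.
  i=6: a_6=8, p_6 = 8*61 + 43 = 531, q_6 = 8*17 + 12 = 148.
q_6 = 148 > 80, so the last convergent with denominator <= 80 is p_5/q_5 = 61/17.
The closest fraction with denominator <= 80 is either p_5/q_5 or the intermediate fraction (k*p_5 + p_4)/(k*q_5 + q_4) with the largest k >= 1 whose denominator stays <= 80; these approach x as k grows, and every other convergent or intermediate fraction in range is farther away.
Largest k: floor((80 - q_4)/q_5) = floor((80 - 12)/17) = 4.
That gives (4*61 + 43)/(4*17 + 12) = 287/80.
Compare the errors: |x - 61/17| = |531*17 - 61*148|/(148*17) = 1/2516, and |x - 287/80| = |531*80 - 287*148|/(148*80) = 4/11840.
Cross-multiplying, 4*2516 = 10064 < 11840 = 1*11840, so 4/11840 is smaller: the intermediate fraction 287/80 is closer to x than 61/17.

287/80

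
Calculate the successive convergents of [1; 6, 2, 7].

Using the convergent recurrence p_i = a_i*p_{i-1} + p_{i-2}, q_i = a_i*q_{i-1} + q_{i-2} with p_{-2}=0, p_{-1}=1, q_{-2}=1, q_{-1}=0:
  i=0: a_0=1, p_0 = 1*1 + 0 = 1, q_0 = 1*0 + 1 = 1.
  i=1: a_1=6, p_1 = 6*1 + 1 = 7, q_1 = 6*1 + 0 = 6.
  i=2: a_2=2, p_2 = 2*7 + 1 = 15, q_2 = 2*6 + 1 = 13.
  i=3: a_3=7, p_3 = 7*15 + 7 = 112, q_3 = 7*13 + 6 = 97.

1/1, 7/6, 15/13, 112/97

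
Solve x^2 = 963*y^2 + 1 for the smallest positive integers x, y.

First expand sqrt(963) as a continued fraction. With x_i = (sqrt(963) + m_i)/d_i and (m_0, d_0) = (0, 1): a_0 = floor(sqrt(963)) = 31, since 31^2 = 961 <= 963 < 1024 = 32^2.
Iterate m_{i+1} = d_i*a_i - m_i, d_{i+1} = (963 - m_{i+1}^2)/d_i, a_{i+1} = floor((a_0 + m_{i+1})/d_{i+1}):
  m_1 = 1*31 - 0 = 31, d_1 = (963 - 31^2)/1 = 2/1 = 2, a_1 = floor((31 + 31)/2) = 31.
  m_2 = 2*31 - 31 = 31, d_2 = (963 - 31^2)/2 = 2/2 = 1, a_2 = floor((31 + 31)/1) = 62.
  m_3 = 1*62 - 31 = 31, d_3 = (963 - 31^2)/1 = 2/1 = 2: (m_3, d_3) = (m_1, d_1) = (31, 2), so from here the quotients repeat a_1, a_2; the period length is 2.
So sqrt(963) = [31; (31, 62)] with period length k = 2.
k is even, so the fundamental solution of x^2 - 963y^2 = 1 is (p_{k-1}, q_{k-1}) = (p_1, q_1); compute convergents through index 1.
Convergents (p_i = a_i*p_{i-1} + p_{i-2}, q_i = a_i*q_{i-1} + q_{i-2} with p_{-2}=0, p_{-1}=1, q_{-2}=1, q_{-1}=0):
  i=0: a_0=31, p_0 = 31*1 + 0 = 31, q_0 = 31*0 + 1 = 1.
  i=1: a_1=31, p_1 = 31*31 + 1 = 962, q_1 = 31*1 + 0 = 31.
Check: 962^2 - 963*31^2 = 925444 - 925443 = 1, so (x, y) = (962, 31) solves the equation, and by the theorem it is the least positive solution.

(x, y) = (962, 31)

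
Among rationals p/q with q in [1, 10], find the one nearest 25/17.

Expand x = 25/17 as a continued fraction with the Euclidean algorithm:
  25 = 1*17 + 8, so a_0 = 1.
  17 = 2*8 + 1, so a_1 = 2.
  8 = 8*1 + 0, so a_2 = 8.
so x = [1; 2, 8].
Convergents (p_i = a_i*p_{i-1} + p_{i-2}, q_i = a_i*q_{i-1} + q_{i-2} with p_{-2}=0, p_{-1}=1, q_{-2}=1, q_{-1}=0), until the denominator exceeds 10:
  i=0: a_0=1, p_0 = 1*1 + 0 = 1, q_0 = 1*0 + 1 = 1.
  i=1: a_1=2, p_1 = 2*1 + 1 = 3, q_1 = 2*1 + 0 = 2.
  i=2: a_2=8, p_2 = 8*3 + 1 = 25, q_2 = 8*2 + 1 = 17.
q_2 = 17 > 10, so the last convergent with denominator <= 10 is p_1/q_1 = 3/2.
The closest fraction with denominator <= 10 is either p_1/q_1 or the intermediate fraction (k*p_1 + p_0)/(k*q_1 + q_0) with the largest k >= 1 whose denominator stays <= 10; these approach x as k grows, and every other convergent or intermediate fraction in range is farther away.
Largest k: floor((10 - q_0)/q_1) = floor((10 - 1)/2) = 4.
That gives (4*3 + 1)/(4*2 + 1) = 13/9.
Compare the errors: |x - 3/2| = |25*2 - 3*17|/(17*2) = 1/34, and |x - 13/9| = |25*9 - 13*17|/(17*9) = 4/153.
Cross-multiplying, 4*34 = 136 < 153 = 1*153, so 4/153 is smaller: the intermediate fraction 13/9 is closer to x than 3/2.

13/9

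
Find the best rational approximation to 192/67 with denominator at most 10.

Expand x = 192/67 as a continued fraction with the Euclidean algorithm:
  192 = 2*67 + 58, so a_0 = 2.
  67 = 1*58 + 9, so a_1 = 1.
  58 = 6*9 + 4, so a_2 = 6.
  9 = 2*4 + 1, so a_3 = 2.
  4 = 4*1 + 0, so a_4 = 4.
so x = [2; 1, 6, 2, 4].
Convergents (p_i = a_i*p_{i-1} + p_{i-2}, q_i = a_i*q_{i-1} + q_{i-2} with p_{-2}=0, p_{-1}=1, q_{-2}=1, q_{-1}=0), until the denominator exceeds 10:
  i=0: a_0=2, p_0 = 2*1 + 0 = 2, q_0 = 2*0 + 1 = 1.
  i=1: a_1=1, p_1 = 1*2 + 1 = 3, q_1 = 1*1 + 0 = 1.
  i=2: a_2=6, p_2 = 6*3 + 2 = 20, q_2 = 6*1 + 1 = 7.
  i=3: a_3=2, p_3 = 2*20 + 3 = 43, q_3 = 2*7 + 1 = 15.
q_3 = 15 > 10, so the last convergent with denominator <= 10 is p_2/q_2 = 20/7.
The closest fraction with denominator <= 10 is either p_2/q_2 or the intermediate fraction (k*p_2 + p_1)/(k*q_2 + q_1) with the largest k >= 1 whose denominator stays <= 10; these approach x as k grows, and every other convergent or intermediate fraction in range is farther away.
Largest k: floor((10 - q_1)/q_2) = floor((10 - 1)/7) = 1.
That gives (1*20 + 3)/(1*7 + 1) = 23/8.
Compare the errors: |x - 20/7| = |192*7 - 20*67|/(67*7) = 4/469, and |x - 23/8| = |192*8 - 23*67|/(67*8) = 5/536.
Cross-multiplying, 4*536 = 2144 < 2345 = 5*469, so 4/469 is smaller: the convergent 20/7 is closer to x than 23/8.

20/7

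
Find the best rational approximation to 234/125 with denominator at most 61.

73/39

Expand x = 234/125 as a continued fraction with the Euclidean algorithm:
  234 = 1*125 + 109, so a_0 = 1.
  125 = 1*109 + 16, so a_1 = 1.
  109 = 6*16 + 13, so a_2 = 6.
  16 = 1*13 + 3, so a_3 = 1.
  13 = 4*3 + 1, so a_4 = 4.
  3 = 3*1 + 0, so a_5 = 3.
so x = [1; 1, 6, 1, 4, 3].
Convergents (p_i = a_i*p_{i-1} + p_{i-2}, q_i = a_i*q_{i-1} + q_{i-2} with p_{-2}=0, p_{-1}=1, q_{-2}=1, q_{-1}=0), until the denominator exceeds 61:
  i=0: a_0=1, p_0 = 1*1 + 0 = 1, q_0 = 1*0 + 1 = 1.
  i=1: a_1=1, p_1 = 1*1 + 1 = 2, q_1 = 1*1 + 0 = 1.
  i=2: a_2=6, p_2 = 6*2 + 1 = 13, q_2 = 6*1 + 1 = 7.
  i=3: a_3=1, p_3 = 1*13 + 2 = 15, q_3 = 1*7 + 1 = 8.
  i=4: a_4=4, p_4 = 4*15 + 13 = 73, q_4 = 4*8 + 7 = 39.
  i=5: a_5=3, p_5 = 3*73 + 15 = 234, q_5 = 3*39 + 8 = 125.
q_5 = 125 > 61, so the last convergent with denominator <= 61 is p_4/q_4 = 73/39.
The closest fraction with denominator <= 61 is either p_4/q_4 or the intermediate fraction (k*p_4 + p_3)/(k*q_4 + q_3) with the largest k >= 1 whose denominator stays <= 61; these approach x as k grows, and every other convergent or intermediate fraction in range is farther away.
Largest k: floor((61 - q_3)/q_4) = floor((61 - 8)/39) = 1.
That gives (1*73 + 15)/(1*39 + 8) = 88/47.
Compare the errors: |x - 73/39| = |234*39 - 73*125|/(125*39) = 1/4875, and |x - 88/47| = |234*47 - 88*125|/(125*47) = 2/5875.
Cross-multiplying, 1*5875 = 5875 < 9750 = 2*4875, so 1/4875 is smaller: the convergent 73/39 is closer to x than 88/47.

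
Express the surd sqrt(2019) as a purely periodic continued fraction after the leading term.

Write x_i = (sqrt(2019) + m_i)/d_i with (m_0, d_0) = (0, 1). a_0 = floor(sqrt(2019)) = 44, since 44^2 = 1936 <= 2019 < 2025 = 45^2.
Iterate m_{i+1} = d_i*a_i - m_i, d_{i+1} = (2019 - m_{i+1}^2)/d_i, a_{i+1} = floor((a_0 + m_{i+1})/d_{i+1}):
  m_1 = 1*44 - 0 = 44, d_1 = (2019 - 44^2)/1 = 83/1 = 83, a_1 = floor((44 + 44)/83) = 1.
  m_2 = 83*1 - 44 = 39, d_2 = (2019 - 39^2)/83 = 498/83 = 6, a_2 = floor((44 + 39)/6) = 13.
  m_3 = 6*13 - 39 = 39, d_3 = (2019 - 39^2)/6 = 498/6 = 83, a_3 = floor((44 + 39)/83) = 1.
  m_4 = 83*1 - 39 = 44, d_4 = (2019 - 44^2)/83 = 83/83 = 1, a_4 = floor((44 + 44)/1) = 88.
  m_5 = 1*88 - 44 = 44, d_5 = (2019 - 44^2)/1 = 83/1 = 83: (m_5, d_5) = (m_1, d_1) = (44, 83), so from here the quotients repeat a_1, ..., a_4; the period length is 4.
Hence the expansion of sqrt(2019) is a_0 = 44 followed by the repeating block 1, 13, 1, 88 (period 4).

[44; (1, 13, 1, 88)]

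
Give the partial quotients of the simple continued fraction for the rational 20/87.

[0; 4, 2, 1, 6]

Run the Euclidean algorithm on 20 and 87; the successive quotients are the partial quotients a_0, a_1, ... (each step inverts the fractional part left over by the previous one):
  20 = 0*87 + 20, so a_0 = 0.
  87 = 4*20 + 7, so a_1 = 4.
  20 = 2*7 + 6, so a_2 = 2.
  7 = 1*6 + 1, so a_3 = 1.
  6 = 6*1 + 0, so a_4 = 6.
The remainder reaches 0 after 5 divisions, so the expansion has 5 partial quotients, read off in order.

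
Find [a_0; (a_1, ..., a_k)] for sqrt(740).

Write x_i = (sqrt(740) + m_i)/d_i with (m_0, d_0) = (0, 1). a_0 = floor(sqrt(740)) = 27, since 27^2 = 729 <= 740 < 784 = 28^2.
Iterate m_{i+1} = d_i*a_i - m_i, d_{i+1} = (740 - m_{i+1}^2)/d_i, a_{i+1} = floor((a_0 + m_{i+1})/d_{i+1}):
  m_1 = 1*27 - 0 = 27, d_1 = (740 - 27^2)/1 = 11/1 = 11, a_1 = floor((27 + 27)/11) = 4.
  m_2 = 11*4 - 27 = 17, d_2 = (740 - 17^2)/11 = 451/11 = 41, a_2 = floor((27 + 17)/41) = 1.
  m_3 = 41*1 - 17 = 24, d_3 = (740 - 24^2)/41 = 164/41 = 4, a_3 = floor((27 + 24)/4) = 12.
  m_4 = 4*12 - 24 = 24, d_4 = (740 - 24^2)/4 = 164/4 = 41, a_4 = floor((27 + 24)/41) = 1.
  m_5 = 41*1 - 24 = 17, d_5 = (740 - 17^2)/41 = 451/41 = 11, a_5 = floor((27 + 17)/11) = 4.
  m_6 = 11*4 - 17 = 27, d_6 = (740 - 27^2)/11 = 11/11 = 1, a_6 = floor((27 + 27)/1) = 54.
  m_7 = 1*54 - 27 = 27, d_7 = (740 - 27^2)/1 = 11/1 = 11: (m_7, d_7) = (m_1, d_1) = (27, 11), so from here the quotients repeat a_1, ..., a_6; the period length is 6.
Hence the expansion of sqrt(740) is a_0 = 27 followed by the repeating block 4, 1, 12, 1, 4, 54 (period 6).

[27; (4, 1, 12, 1, 4, 54)]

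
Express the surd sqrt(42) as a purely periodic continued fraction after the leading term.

[6; (2, 12)]

Write x_i = (sqrt(42) + m_i)/d_i with (m_0, d_0) = (0, 1). a_0 = floor(sqrt(42)) = 6, since 6^2 = 36 <= 42 < 49 = 7^2.
Iterate m_{i+1} = d_i*a_i - m_i, d_{i+1} = (42 - m_{i+1}^2)/d_i, a_{i+1} = floor((a_0 + m_{i+1})/d_{i+1}):
  m_1 = 1*6 - 0 = 6, d_1 = (42 - 6^2)/1 = 6/1 = 6, a_1 = floor((6 + 6)/6) = 2.
  m_2 = 6*2 - 6 = 6, d_2 = (42 - 6^2)/6 = 6/6 = 1, a_2 = floor((6 + 6)/1) = 12.
  m_3 = 1*12 - 6 = 6, d_3 = (42 - 6^2)/1 = 6/1 = 6: (m_3, d_3) = (m_1, d_1) = (6, 6), so from here the quotients repeat a_1, a_2; the period length is 2.
Hence the expansion of sqrt(42) is a_0 = 6 followed by the repeating block 2, 12 (period 2).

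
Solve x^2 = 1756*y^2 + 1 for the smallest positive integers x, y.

First expand sqrt(1756) as a continued fraction. With x_i = (sqrt(1756) + m_i)/d_i and (m_0, d_0) = (0, 1): a_0 = floor(sqrt(1756)) = 41, since 41^2 = 1681 <= 1756 < 1764 = 42^2.
Iterate m_{i+1} = d_i*a_i - m_i, d_{i+1} = (1756 - m_{i+1}^2)/d_i, a_{i+1} = floor((a_0 + m_{i+1})/d_{i+1}):
  m_1 = 1*41 - 0 = 41, d_1 = (1756 - 41^2)/1 = 75/1 = 75, a_1 = floor((41 + 41)/75) = 1.
  m_2 = 75*1 - 41 = 34, d_2 = (1756 - 34^2)/75 = 600/75 = 8, a_2 = floor((41 + 34)/8) = 9.
  m_3 = 8*9 - 34 = 38, d_3 = (1756 - 38^2)/8 = 312/8 = 39, a_3 = floor((41 + 38)/39) = 2.
  m_4 = 39*2 - 38 = 40, d_4 = (1756 - 40^2)/39 = 156/39 = 4, a_4 = floor((41 + 40)/4) = 20.
  m_5 = 4*20 - 40 = 40, d_5 = (1756 - 40^2)/4 = 156/4 = 39, a_5 = floor((41 + 40)/39) = 2.
  m_6 = 39*2 - 40 = 38, d_6 = (1756 - 38^2)/39 = 312/39 = 8, a_6 = floor((41 + 38)/8) = 9.
  m_7 = 8*9 - 38 = 34, d_7 = (1756 - 34^2)/8 = 600/8 = 75, a_7 = floor((41 + 34)/75) = 1.
  m_8 = 75*1 - 34 = 41, d_8 = (1756 - 41^2)/75 = 75/75 = 1, a_8 = floor((41 + 41)/1) = 82.
  m_9 = 1*82 - 41 = 41, d_9 = (1756 - 41^2)/1 = 75/1 = 75: (m_9, d_9) = (m_1, d_1) = (41, 75), so from here the quotients repeat a_1, ..., a_8; the period length is 8.
So sqrt(1756) = [41; (1, 9, 2, 20, 2, 9, 1, 82)] with period length k = 8.
k is even, so the fundamental solution of x^2 - 1756y^2 = 1 is (p_{k-1}, q_{k-1}) = (p_7, q_7); compute convergents through index 7.
Convergents (p_i = a_i*p_{i-1} + p_{i-2}, q_i = a_i*q_{i-1} + q_{i-2} with p_{-2}=0, p_{-1}=1, q_{-2}=1, q_{-1}=0):
  i=0: a_0=41, p_0 = 41*1 + 0 = 41, q_0 = 41*0 + 1 = 1.
  i=1: a_1=1, p_1 = 1*41 + 1 = 42, q_1 = 1*1 + 0 = 1.
  i=2: a_2=9, p_2 = 9*42 + 41 = 419, q_2 = 9*1 + 1 = 10.
  i=3: a_3=2, p_3 = 2*419 + 42 = 880, q_3 = 2*10 + 1 = 21.
  i=4: a_4=20, p_4 = 20*880 + 419 = 18019, q_4 = 20*21 + 10 = 430.
  i=5: a_5=2, p_5 = 2*18019 + 880 = 36918, q_5 = 2*430 + 21 = 881.
  i=6: a_6=9, p_6 = 9*36918 + 18019 = 350281, q_6 = 9*881 + 430 = 8359.
  i=7: a_7=1, p_7 = 1*350281 + 36918 = 387199, q_7 = 1*8359 + 881 = 9240.
Check: 387199^2 - 1756*9240^2 = 149923065601 - 149923065600 = 1, so (x, y) = (387199, 9240) solves the equation, and by the theorem it is the least positive solution.

(x, y) = (387199, 9240)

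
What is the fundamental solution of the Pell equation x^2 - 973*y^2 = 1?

(x, y) = (903223, 28956)

First expand sqrt(973) as a continued fraction. With x_i = (sqrt(973) + m_i)/d_i and (m_0, d_0) = (0, 1): a_0 = floor(sqrt(973)) = 31, since 31^2 = 961 <= 973 < 1024 = 32^2.
Iterate m_{i+1} = d_i*a_i - m_i, d_{i+1} = (973 - m_{i+1}^2)/d_i, a_{i+1} = floor((a_0 + m_{i+1})/d_{i+1}):
  m_1 = 1*31 - 0 = 31, d_1 = (973 - 31^2)/1 = 12/1 = 12, a_1 = floor((31 + 31)/12) = 5.
  m_2 = 12*5 - 31 = 29, d_2 = (973 - 29^2)/12 = 132/12 = 11, a_2 = floor((31 + 29)/11) = 5.
  m_3 = 11*5 - 29 = 26, d_3 = (973 - 26^2)/11 = 297/11 = 27, a_3 = floor((31 + 26)/27) = 2.
  m_4 = 27*2 - 26 = 28, d_4 = (973 - 28^2)/27 = 189/27 = 7, a_4 = floor((31 + 28)/7) = 8.
  m_5 = 7*8 - 28 = 28, d_5 = (973 - 28^2)/7 = 189/7 = 27, a_5 = floor((31 + 28)/27) = 2.
  m_6 = 27*2 - 28 = 26, d_6 = (973 - 26^2)/27 = 297/27 = 11, a_6 = floor((31 + 26)/11) = 5.
  m_7 = 11*5 - 26 = 29, d_7 = (973 - 29^2)/11 = 132/11 = 12, a_7 = floor((31 + 29)/12) = 5.
  m_8 = 12*5 - 29 = 31, d_8 = (973 - 31^2)/12 = 12/12 = 1, a_8 = floor((31 + 31)/1) = 62.
  m_9 = 1*62 - 31 = 31, d_9 = (973 - 31^2)/1 = 12/1 = 12: (m_9, d_9) = (m_1, d_1) = (31, 12), so from here the quotients repeat a_1, ..., a_8; the period length is 8.
So sqrt(973) = [31; (5, 5, 2, 8, 2, 5, 5, 62)] with period length k = 8.
k is even, so the fundamental solution of x^2 - 973y^2 = 1 is (p_{k-1}, q_{k-1}) = (p_7, q_7); compute convergents through index 7.
Convergents (p_i = a_i*p_{i-1} + p_{i-2}, q_i = a_i*q_{i-1} + q_{i-2} with p_{-2}=0, p_{-1}=1, q_{-2}=1, q_{-1}=0):
  i=0: a_0=31, p_0 = 31*1 + 0 = 31, q_0 = 31*0 + 1 = 1.
  i=1: a_1=5, p_1 = 5*31 + 1 = 156, q_1 = 5*1 + 0 = 5.
  i=2: a_2=5, p_2 = 5*156 + 31 = 811, q_2 = 5*5 + 1 = 26.
  i=3: a_3=2, p_3 = 2*811 + 156 = 1778, q_3 = 2*26 + 5 = 57.
  i=4: a_4=8, p_4 = 8*1778 + 811 = 15035, q_4 = 8*57 + 26 = 482.
  i=5: a_5=2, p_5 = 2*15035 + 1778 = 31848, q_5 = 2*482 + 57 = 1021.
  i=6: a_6=5, p_6 = 5*31848 + 15035 = 174275, q_6 = 5*1021 + 482 = 5587.
  i=7: a_7=5, p_7 = 5*174275 + 31848 = 903223, q_7 = 5*5587 + 1021 = 28956.
Check: 903223^2 - 973*28956^2 = 815811787729 - 815811787728 = 1, so (x, y) = (903223, 28956) solves the equation, and by the theorem it is the least positive solution.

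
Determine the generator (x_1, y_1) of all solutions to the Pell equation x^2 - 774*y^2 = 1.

First expand sqrt(774) as a continued fraction. With x_i = (sqrt(774) + m_i)/d_i and (m_0, d_0) = (0, 1): a_0 = floor(sqrt(774)) = 27, since 27^2 = 729 <= 774 < 784 = 28^2.
Iterate m_{i+1} = d_i*a_i - m_i, d_{i+1} = (774 - m_{i+1}^2)/d_i, a_{i+1} = floor((a_0 + m_{i+1})/d_{i+1}):
  m_1 = 1*27 - 0 = 27, d_1 = (774 - 27^2)/1 = 45/1 = 45, a_1 = floor((27 + 27)/45) = 1.
  m_2 = 45*1 - 27 = 18, d_2 = (774 - 18^2)/45 = 450/45 = 10, a_2 = floor((27 + 18)/10) = 4.
  m_3 = 10*4 - 18 = 22, d_3 = (774 - 22^2)/10 = 290/10 = 29, a_3 = floor((27 + 22)/29) = 1.
  m_4 = 29*1 - 22 = 7, d_4 = (774 - 7^2)/29 = 725/29 = 25, a_4 = floor((27 + 7)/25) = 1.
  m_5 = 25*1 - 7 = 18, d_5 = (774 - 18^2)/25 = 450/25 = 18, a_5 = floor((27 + 18)/18) = 2.
  m_6 = 18*2 - 18 = 18, d_6 = (774 - 18^2)/18 = 450/18 = 25, a_6 = floor((27 + 18)/25) = 1.
  m_7 = 25*1 - 18 = 7, d_7 = (774 - 7^2)/25 = 725/25 = 29, a_7 = floor((27 + 7)/29) = 1.
  m_8 = 29*1 - 7 = 22, d_8 = (774 - 22^2)/29 = 290/29 = 10, a_8 = floor((27 + 22)/10) = 4.
  m_9 = 10*4 - 22 = 18, d_9 = (774 - 18^2)/10 = 450/10 = 45, a_9 = floor((27 + 18)/45) = 1.
  m_10 = 45*1 - 18 = 27, d_10 = (774 - 27^2)/45 = 45/45 = 1, a_10 = floor((27 + 27)/1) = 54.
  m_11 = 1*54 - 27 = 27, d_11 = (774 - 27^2)/1 = 45/1 = 45: (m_11, d_11) = (m_1, d_1) = (27, 45), so from here the quotients repeat a_1, ..., a_10; the period length is 10.
So sqrt(774) = [27; (1, 4, 1, 1, 2, 1, 1, 4, 1, 54)] with period length k = 10.
k is even, so the fundamental solution of x^2 - 774y^2 = 1 is (p_{k-1}, q_{k-1}) = (p_9, q_9); compute convergents through index 9.
Convergents (p_i = a_i*p_{i-1} + p_{i-2}, q_i = a_i*q_{i-1} + q_{i-2} with p_{-2}=0, p_{-1}=1, q_{-2}=1, q_{-1}=0):
  i=0: a_0=27, p_0 = 27*1 + 0 = 27, q_0 = 27*0 + 1 = 1.
  i=1: a_1=1, p_1 = 1*27 + 1 = 28, q_1 = 1*1 + 0 = 1.
  i=2: a_2=4, p_2 = 4*28 + 27 = 139, q_2 = 4*1 + 1 = 5.
  i=3: a_3=1, p_3 = 1*139 + 28 = 167, q_3 = 1*5 + 1 = 6.
  i=4: a_4=1, p_4 = 1*167 + 139 = 306, q_4 = 1*6 + 5 = 11.
  i=5: a_5=2, p_5 = 2*306 + 167 = 779, q_5 = 2*11 + 6 = 28.
  i=6: a_6=1, p_6 = 1*779 + 306 = 1085, q_6 = 1*28 + 11 = 39.
  i=7: a_7=1, p_7 = 1*1085 + 779 = 1864, q_7 = 1*39 + 28 = 67.
  i=8: a_8=4, p_8 = 4*1864 + 1085 = 8541, q_8 = 4*67 + 39 = 307.
  i=9: a_9=1, p_9 = 1*8541 + 1864 = 10405, q_9 = 1*307 + 67 = 374.
Check: 10405^2 - 774*374^2 = 108264025 - 108264024 = 1, so (x, y) = (10405, 374) solves the equation, and by the theorem it is the least positive solution.

(x, y) = (10405, 374)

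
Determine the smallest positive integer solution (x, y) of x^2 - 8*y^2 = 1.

First expand sqrt(8) as a continued fraction. With x_i = (sqrt(8) + m_i)/d_i and (m_0, d_0) = (0, 1): a_0 = floor(sqrt(8)) = 2, since 2^2 = 4 <= 8 < 9 = 3^2.
Iterate m_{i+1} = d_i*a_i - m_i, d_{i+1} = (8 - m_{i+1}^2)/d_i, a_{i+1} = floor((a_0 + m_{i+1})/d_{i+1}):
  m_1 = 1*2 - 0 = 2, d_1 = (8 - 2^2)/1 = 4/1 = 4, a_1 = floor((2 + 2)/4) = 1.
  m_2 = 4*1 - 2 = 2, d_2 = (8 - 2^2)/4 = 4/4 = 1, a_2 = floor((2 + 2)/1) = 4.
  m_3 = 1*4 - 2 = 2, d_3 = (8 - 2^2)/1 = 4/1 = 4: (m_3, d_3) = (m_1, d_1) = (2, 4), so from here the quotients repeat a_1, a_2; the period length is 2.
So sqrt(8) = [2; (1, 4)] with period length k = 2.
k is even, so the fundamental solution of x^2 - 8y^2 = 1 is (p_{k-1}, q_{k-1}) = (p_1, q_1); compute convergents through index 1.
Convergents (p_i = a_i*p_{i-1} + p_{i-2}, q_i = a_i*q_{i-1} + q_{i-2} with p_{-2}=0, p_{-1}=1, q_{-2}=1, q_{-1}=0):
  i=0: a_0=2, p_0 = 2*1 + 0 = 2, q_0 = 2*0 + 1 = 1.
  i=1: a_1=1, p_1 = 1*2 + 1 = 3, q_1 = 1*1 + 0 = 1.
Check: 3^2 - 8*1^2 = 9 - 8 = 1, so (x, y) = (3, 1) solves the equation, and by the theorem it is the least positive solution.

(x, y) = (3, 1)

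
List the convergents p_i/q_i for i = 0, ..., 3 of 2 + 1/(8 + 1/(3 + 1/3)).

2/1, 17/8, 53/25, 176/83

Using the convergent recurrence p_i = a_i*p_{i-1} + p_{i-2}, q_i = a_i*q_{i-1} + q_{i-2} with p_{-2}=0, p_{-1}=1, q_{-2}=1, q_{-1}=0:
  i=0: a_0=2, p_0 = 2*1 + 0 = 2, q_0 = 2*0 + 1 = 1.
  i=1: a_1=8, p_1 = 8*2 + 1 = 17, q_1 = 8*1 + 0 = 8.
  i=2: a_2=3, p_2 = 3*17 + 2 = 53, q_2 = 3*8 + 1 = 25.
  i=3: a_3=3, p_3 = 3*53 + 17 = 176, q_3 = 3*25 + 8 = 83.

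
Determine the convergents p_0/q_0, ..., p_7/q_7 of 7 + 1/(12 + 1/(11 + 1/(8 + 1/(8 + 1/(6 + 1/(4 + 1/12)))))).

Using the convergent recurrence p_i = a_i*p_{i-1} + p_{i-2}, q_i = a_i*q_{i-1} + q_{i-2} with p_{-2}=0, p_{-1}=1, q_{-2}=1, q_{-1}=0:
  i=0: a_0=7, p_0 = 7*1 + 0 = 7, q_0 = 7*0 + 1 = 1.
  i=1: a_1=12, p_1 = 12*7 + 1 = 85, q_1 = 12*1 + 0 = 12.
  i=2: a_2=11, p_2 = 11*85 + 7 = 942, q_2 = 11*12 + 1 = 133.
  i=3: a_3=8, p_3 = 8*942 + 85 = 7621, q_3 = 8*133 + 12 = 1076.
  i=4: a_4=8, p_4 = 8*7621 + 942 = 61910, q_4 = 8*1076 + 133 = 8741.
  i=5: a_5=6, p_5 = 6*61910 + 7621 = 379081, q_5 = 6*8741 + 1076 = 53522.
  i=6: a_6=4, p_6 = 4*379081 + 61910 = 1578234, q_6 = 4*53522 + 8741 = 222829.
  i=7: a_7=12, p_7 = 12*1578234 + 379081 = 19317889, q_7 = 12*222829 + 53522 = 2727470.

7/1, 85/12, 942/133, 7621/1076, 61910/8741, 379081/53522, 1578234/222829, 19317889/2727470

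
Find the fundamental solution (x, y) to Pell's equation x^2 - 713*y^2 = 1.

First expand sqrt(713) as a continued fraction. With x_i = (sqrt(713) + m_i)/d_i and (m_0, d_0) = (0, 1): a_0 = floor(sqrt(713)) = 26, since 26^2 = 676 <= 713 < 729 = 27^2.
Iterate m_{i+1} = d_i*a_i - m_i, d_{i+1} = (713 - m_{i+1}^2)/d_i, a_{i+1} = floor((a_0 + m_{i+1})/d_{i+1}):
  m_1 = 1*26 - 0 = 26, d_1 = (713 - 26^2)/1 = 37/1 = 37, a_1 = floor((26 + 26)/37) = 1.
  m_2 = 37*1 - 26 = 11, d_2 = (713 - 11^2)/37 = 592/37 = 16, a_2 = floor((26 + 11)/16) = 2.
  m_3 = 16*2 - 11 = 21, d_3 = (713 - 21^2)/16 = 272/16 = 17, a_3 = floor((26 + 21)/17) = 2.
  m_4 = 17*2 - 21 = 13, d_4 = (713 - 13^2)/17 = 544/17 = 32, a_4 = floor((26 + 13)/32) = 1.
  m_5 = 32*1 - 13 = 19, d_5 = (713 - 19^2)/32 = 352/32 = 11, a_5 = floor((26 + 19)/11) = 4.
  m_6 = 11*4 - 19 = 25, d_6 = (713 - 25^2)/11 = 88/11 = 8, a_6 = floor((26 + 25)/8) = 6.
  m_7 = 8*6 - 25 = 23, d_7 = (713 - 23^2)/8 = 184/8 = 23, a_7 = floor((26 + 23)/23) = 2.
  m_8 = 23*2 - 23 = 23, d_8 = (713 - 23^2)/23 = 184/23 = 8, a_8 = floor((26 + 23)/8) = 6.
  m_9 = 8*6 - 23 = 25, d_9 = (713 - 25^2)/8 = 88/8 = 11, a_9 = floor((26 + 25)/11) = 4.
  m_10 = 11*4 - 25 = 19, d_10 = (713 - 19^2)/11 = 352/11 = 32, a_10 = floor((26 + 19)/32) = 1.
  m_11 = 32*1 - 19 = 13, d_11 = (713 - 13^2)/32 = 544/32 = 17, a_11 = floor((26 + 13)/17) = 2.
  m_12 = 17*2 - 13 = 21, d_12 = (713 - 21^2)/17 = 272/17 = 16, a_12 = floor((26 + 21)/16) = 2.
  m_13 = 16*2 - 21 = 11, d_13 = (713 - 11^2)/16 = 592/16 = 37, a_13 = floor((26 + 11)/37) = 1.
  m_14 = 37*1 - 11 = 26, d_14 = (713 - 26^2)/37 = 37/37 = 1, a_14 = floor((26 + 26)/1) = 52.
  m_15 = 1*52 - 26 = 26, d_15 = (713 - 26^2)/1 = 37/1 = 37: (m_15, d_15) = (m_1, d_1) = (26, 37), so from here the quotients repeat a_1, ..., a_14; the period length is 14.
So sqrt(713) = [26; (1, 2, 2, 1, 4, 6, 2, 6, 4, 1, 2, 2, 1, 52)] with period length k = 14.
k is even, so the fundamental solution of x^2 - 713y^2 = 1 is (p_{k-1}, q_{k-1}) = (p_13, q_13); compute convergents through index 13.
Convergents (p_i = a_i*p_{i-1} + p_{i-2}, q_i = a_i*q_{i-1} + q_{i-2} with p_{-2}=0, p_{-1}=1, q_{-2}=1, q_{-1}=0):
  i=0: a_0=26, p_0 = 26*1 + 0 = 26, q_0 = 26*0 + 1 = 1.
  i=1: a_1=1, p_1 = 1*26 + 1 = 27, q_1 = 1*1 + 0 = 1.
  i=2: a_2=2, p_2 = 2*27 + 26 = 80, q_2 = 2*1 + 1 = 3.
  i=3: a_3=2, p_3 = 2*80 + 27 = 187, q_3 = 2*3 + 1 = 7.
  i=4: a_4=1, p_4 = 1*187 + 80 = 267, q_4 = 1*7 + 3 = 10.
  i=5: a_5=4, p_5 = 4*267 + 187 = 1255, q_5 = 4*10 + 7 = 47.
  i=6: a_6=6, p_6 = 6*1255 + 267 = 7797, q_6 = 6*47 + 10 = 292.
  i=7: a_7=2, p_7 = 2*7797 + 1255 = 16849, q_7 = 2*292 + 47 = 631.
  i=8: a_8=6, p_8 = 6*16849 + 7797 = 108891, q_8 = 6*631 + 292 = 4078.
  i=9: a_9=4, p_9 = 4*108891 + 16849 = 452413, q_9 = 4*4078 + 631 = 16943.
  i=10: a_10=1, p_10 = 1*452413 + 108891 = 561304, q_10 = 1*16943 + 4078 = 21021.
  i=11: a_11=2, p_11 = 2*561304 + 452413 = 1575021, q_11 = 2*21021 + 16943 = 58985.
  i=12: a_12=2, p_12 = 2*1575021 + 561304 = 3711346, q_12 = 2*58985 + 21021 = 138991.
  i=13: a_13=1, p_13 = 1*3711346 + 1575021 = 5286367, q_13 = 1*138991 + 58985 = 197976.
Check: 5286367^2 - 713*197976^2 = 27945676058689 - 27945676058688 = 1, so (x, y) = (5286367, 197976) solves the equation, and by the theorem it is the least positive solution.

(x, y) = (5286367, 197976)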